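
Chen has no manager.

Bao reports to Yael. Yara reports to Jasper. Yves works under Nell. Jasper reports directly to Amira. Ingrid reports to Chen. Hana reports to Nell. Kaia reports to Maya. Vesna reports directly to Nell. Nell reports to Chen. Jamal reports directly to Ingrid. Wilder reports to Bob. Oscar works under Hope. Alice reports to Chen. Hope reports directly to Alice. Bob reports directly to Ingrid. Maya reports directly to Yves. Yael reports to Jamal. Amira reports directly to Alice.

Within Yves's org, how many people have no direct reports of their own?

The only person in Yves's organization with no one reporting to them is Kaia. That is 1.

1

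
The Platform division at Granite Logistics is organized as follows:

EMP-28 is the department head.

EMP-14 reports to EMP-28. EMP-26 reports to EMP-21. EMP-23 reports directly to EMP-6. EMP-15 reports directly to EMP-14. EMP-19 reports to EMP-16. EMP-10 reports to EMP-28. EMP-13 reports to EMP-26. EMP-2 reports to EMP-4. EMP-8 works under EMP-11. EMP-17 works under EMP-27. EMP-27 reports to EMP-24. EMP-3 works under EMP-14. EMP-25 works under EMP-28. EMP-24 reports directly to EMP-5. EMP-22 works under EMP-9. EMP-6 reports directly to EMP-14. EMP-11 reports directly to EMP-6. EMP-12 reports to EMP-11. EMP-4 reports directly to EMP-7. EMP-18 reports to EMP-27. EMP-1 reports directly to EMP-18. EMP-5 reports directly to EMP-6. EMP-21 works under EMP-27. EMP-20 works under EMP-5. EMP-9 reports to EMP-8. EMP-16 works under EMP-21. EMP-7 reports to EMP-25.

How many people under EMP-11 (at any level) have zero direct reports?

2

The people in EMP-11's organization with no one reporting to them are EMP-12, EMP-22. That is 2.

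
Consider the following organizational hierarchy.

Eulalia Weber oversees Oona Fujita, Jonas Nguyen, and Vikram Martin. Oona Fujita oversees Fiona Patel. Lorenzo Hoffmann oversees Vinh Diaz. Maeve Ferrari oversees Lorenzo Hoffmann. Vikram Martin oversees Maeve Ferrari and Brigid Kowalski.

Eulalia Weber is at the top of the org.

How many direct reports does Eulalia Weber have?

Eulalia Weber directly manages Oona Fujita, Vikram Martin, Jonas Nguyen. That is 3 direct reports.

3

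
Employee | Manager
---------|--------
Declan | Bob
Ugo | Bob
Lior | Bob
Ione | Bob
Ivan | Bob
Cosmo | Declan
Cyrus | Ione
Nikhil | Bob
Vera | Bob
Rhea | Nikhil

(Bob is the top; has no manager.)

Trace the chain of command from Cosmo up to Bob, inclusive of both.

Cosmo -> Declan -> Bob

Cosmo reports to Declan. Declan reports to Bob. Bob is at the top.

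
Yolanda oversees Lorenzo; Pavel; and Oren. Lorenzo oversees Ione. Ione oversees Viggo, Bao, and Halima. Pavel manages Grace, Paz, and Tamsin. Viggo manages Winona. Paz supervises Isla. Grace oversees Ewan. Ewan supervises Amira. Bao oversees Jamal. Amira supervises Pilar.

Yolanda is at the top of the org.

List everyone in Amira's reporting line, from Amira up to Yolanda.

Amira reports to Ewan. Ewan reports to Grace. Grace reports to Pavel. Pavel reports to Yolanda. Yolanda is at the top.

Amira -> Ewan -> Grace -> Pavel -> Yolanda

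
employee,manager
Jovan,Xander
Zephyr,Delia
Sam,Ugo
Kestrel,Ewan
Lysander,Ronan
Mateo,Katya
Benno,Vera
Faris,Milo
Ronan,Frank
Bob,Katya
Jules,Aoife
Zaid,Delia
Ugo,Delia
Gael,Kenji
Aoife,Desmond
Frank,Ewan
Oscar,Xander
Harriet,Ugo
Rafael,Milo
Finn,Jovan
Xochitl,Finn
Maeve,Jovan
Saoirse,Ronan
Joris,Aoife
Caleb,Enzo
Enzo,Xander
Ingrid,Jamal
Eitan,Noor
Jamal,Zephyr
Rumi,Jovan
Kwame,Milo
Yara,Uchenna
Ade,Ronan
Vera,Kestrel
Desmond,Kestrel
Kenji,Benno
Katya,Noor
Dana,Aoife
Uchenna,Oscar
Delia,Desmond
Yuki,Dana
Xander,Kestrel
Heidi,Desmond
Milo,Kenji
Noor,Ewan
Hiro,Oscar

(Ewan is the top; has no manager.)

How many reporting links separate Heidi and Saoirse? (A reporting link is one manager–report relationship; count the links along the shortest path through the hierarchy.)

6

Heidi is 3 levels below Ewan, and Saoirse is 3 levels below Ewan (their lowest common manager). The shortest path runs up from Heidi to Ewan and back down to Saoirse: 3 + 3 = 6 links.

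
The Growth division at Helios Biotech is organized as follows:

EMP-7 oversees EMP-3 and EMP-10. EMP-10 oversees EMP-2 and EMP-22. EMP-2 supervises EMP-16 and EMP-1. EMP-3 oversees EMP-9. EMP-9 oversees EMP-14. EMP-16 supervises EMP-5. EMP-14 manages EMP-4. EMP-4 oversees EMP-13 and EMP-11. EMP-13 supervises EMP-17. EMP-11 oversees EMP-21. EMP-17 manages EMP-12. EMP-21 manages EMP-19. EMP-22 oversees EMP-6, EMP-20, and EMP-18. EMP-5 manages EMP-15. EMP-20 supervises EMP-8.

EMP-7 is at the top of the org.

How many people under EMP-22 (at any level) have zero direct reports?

3

The people in EMP-22's organization with no one reporting to them are EMP-18, EMP-8, EMP-6. That is 3.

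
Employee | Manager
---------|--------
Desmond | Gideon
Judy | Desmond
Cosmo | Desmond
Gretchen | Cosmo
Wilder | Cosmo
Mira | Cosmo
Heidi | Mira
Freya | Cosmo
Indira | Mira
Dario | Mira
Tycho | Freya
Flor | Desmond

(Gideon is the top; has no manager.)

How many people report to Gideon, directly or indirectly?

12

Gideon directly manages Desmond. Under Desmond: Flor, Cosmo, Freya, Tycho, Mira, Dario, Indira, Heidi, Wilder, Gretchen, Judy (11). That's 12 in total.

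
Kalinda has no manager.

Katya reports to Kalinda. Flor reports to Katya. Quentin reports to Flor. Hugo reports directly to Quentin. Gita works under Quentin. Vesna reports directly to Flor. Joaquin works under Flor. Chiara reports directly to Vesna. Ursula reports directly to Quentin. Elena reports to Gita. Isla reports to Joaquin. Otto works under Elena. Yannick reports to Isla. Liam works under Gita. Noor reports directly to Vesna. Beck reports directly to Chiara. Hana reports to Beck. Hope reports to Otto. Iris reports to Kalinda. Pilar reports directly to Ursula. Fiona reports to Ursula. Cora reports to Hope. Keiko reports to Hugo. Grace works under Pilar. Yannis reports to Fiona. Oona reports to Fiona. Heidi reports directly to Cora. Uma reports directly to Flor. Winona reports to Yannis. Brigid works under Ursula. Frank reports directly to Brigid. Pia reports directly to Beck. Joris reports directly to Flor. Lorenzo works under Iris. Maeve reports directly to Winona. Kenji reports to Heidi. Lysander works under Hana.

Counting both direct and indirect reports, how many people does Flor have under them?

Flor directly manages Quentin, Vesna, Joaquin, Uma, Joris. Under Quentin: Ursula, Brigid, Frank, Fiona, Oona, Yannis, Winona, Maeve, Pilar, Grace, Gita, Liam, Elena, Otto, Hope, Cora, Heidi, Kenji, Hugo, Keiko (20). Under Vesna: Noor, Chiara, Beck, Pia, Hana, Lysander (6). Under Joaquin: Isla, Yannick (2). Uma has no reports. Joris has no reports. So Flor's organization is 5 direct reports plus everyone under them: 21 + 7 + 3 + 1 + 1 = 33.

33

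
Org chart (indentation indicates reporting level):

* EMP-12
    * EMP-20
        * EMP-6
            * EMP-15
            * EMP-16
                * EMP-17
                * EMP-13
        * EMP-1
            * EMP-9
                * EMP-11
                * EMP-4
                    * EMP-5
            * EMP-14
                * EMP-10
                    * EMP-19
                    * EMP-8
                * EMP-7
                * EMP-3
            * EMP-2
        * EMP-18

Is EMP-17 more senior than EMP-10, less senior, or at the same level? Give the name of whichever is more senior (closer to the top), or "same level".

same level

Both EMP-17 and EMP-10 are 4 levels below EMP-12.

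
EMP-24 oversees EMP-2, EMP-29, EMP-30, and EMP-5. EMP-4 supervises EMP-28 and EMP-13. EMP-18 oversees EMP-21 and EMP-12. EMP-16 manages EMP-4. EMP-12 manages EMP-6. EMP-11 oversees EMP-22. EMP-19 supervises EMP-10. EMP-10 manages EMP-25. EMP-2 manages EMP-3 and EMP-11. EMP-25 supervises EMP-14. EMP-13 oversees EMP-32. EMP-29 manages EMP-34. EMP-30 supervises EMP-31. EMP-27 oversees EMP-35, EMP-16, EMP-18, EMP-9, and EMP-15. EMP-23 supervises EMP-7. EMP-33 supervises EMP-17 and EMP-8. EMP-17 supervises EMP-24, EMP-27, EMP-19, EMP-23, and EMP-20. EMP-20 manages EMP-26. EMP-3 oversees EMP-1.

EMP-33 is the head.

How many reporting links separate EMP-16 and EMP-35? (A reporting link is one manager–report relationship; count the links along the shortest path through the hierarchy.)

2

EMP-16 is 1 level below EMP-27, and EMP-35 is 1 level below EMP-27 (their lowest common manager). The shortest path runs up from EMP-16 to EMP-27 and back down to EMP-35: 1 + 1 = 2 links.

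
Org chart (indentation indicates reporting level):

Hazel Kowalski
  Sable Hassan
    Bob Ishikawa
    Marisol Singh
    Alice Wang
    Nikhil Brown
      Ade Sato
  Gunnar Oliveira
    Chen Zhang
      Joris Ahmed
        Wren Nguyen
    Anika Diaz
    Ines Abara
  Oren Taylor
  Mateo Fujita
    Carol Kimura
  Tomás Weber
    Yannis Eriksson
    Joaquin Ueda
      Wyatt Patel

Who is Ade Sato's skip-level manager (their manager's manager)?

Ade Sato reports to Nikhil Brown, and Nikhil Brown reports to Sable Hassan. So Ade Sato's skip-level manager is Sable Hassan.

Sable Hassan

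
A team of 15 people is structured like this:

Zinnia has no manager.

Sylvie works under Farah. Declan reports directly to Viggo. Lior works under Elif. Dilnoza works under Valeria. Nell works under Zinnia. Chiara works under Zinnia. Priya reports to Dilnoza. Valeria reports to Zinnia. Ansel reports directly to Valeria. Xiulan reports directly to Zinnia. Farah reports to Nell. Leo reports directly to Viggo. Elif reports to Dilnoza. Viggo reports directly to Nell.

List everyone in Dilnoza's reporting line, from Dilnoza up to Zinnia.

Dilnoza -> Valeria -> Zinnia

Dilnoza reports to Valeria. Valeria reports to Zinnia. Zinnia is at the top.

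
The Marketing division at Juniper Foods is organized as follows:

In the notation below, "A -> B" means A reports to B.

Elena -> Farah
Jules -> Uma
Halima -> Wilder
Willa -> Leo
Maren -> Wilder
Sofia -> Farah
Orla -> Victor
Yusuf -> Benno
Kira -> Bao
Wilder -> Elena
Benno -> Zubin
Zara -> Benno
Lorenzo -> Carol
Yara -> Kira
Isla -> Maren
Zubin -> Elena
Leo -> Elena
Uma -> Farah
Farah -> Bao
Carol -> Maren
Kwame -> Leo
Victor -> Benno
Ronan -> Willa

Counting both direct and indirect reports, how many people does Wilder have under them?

Wilder directly manages Maren, Halima. Under Maren: Isla, Carol, Lorenzo (3). Halima has no reports. So Wilder's organization is 2 direct reports plus everyone under them: 4 + 1 = 5.

5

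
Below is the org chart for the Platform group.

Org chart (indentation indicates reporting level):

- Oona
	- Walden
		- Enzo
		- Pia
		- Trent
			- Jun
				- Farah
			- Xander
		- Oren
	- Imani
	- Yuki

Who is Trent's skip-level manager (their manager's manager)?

Oona

Trent reports to Walden, and Walden reports to Oona. So Trent's skip-level manager is Oona.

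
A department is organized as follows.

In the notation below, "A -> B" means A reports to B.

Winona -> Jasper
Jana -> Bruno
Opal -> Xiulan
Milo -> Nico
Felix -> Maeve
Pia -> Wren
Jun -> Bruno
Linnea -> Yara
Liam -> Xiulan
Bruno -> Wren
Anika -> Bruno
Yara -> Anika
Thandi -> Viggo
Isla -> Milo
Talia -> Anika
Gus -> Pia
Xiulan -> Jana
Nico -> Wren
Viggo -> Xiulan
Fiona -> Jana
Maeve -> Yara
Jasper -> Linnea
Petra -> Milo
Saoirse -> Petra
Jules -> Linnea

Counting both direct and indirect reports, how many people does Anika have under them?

Anika directly manages Yara, Talia. Under Yara: Linnea, Jasper, Winona, Jules, Maeve, Felix (6). Talia has no reports. So Anika's organization is 2 direct reports plus everyone under them: 7 + 1 = 8.

8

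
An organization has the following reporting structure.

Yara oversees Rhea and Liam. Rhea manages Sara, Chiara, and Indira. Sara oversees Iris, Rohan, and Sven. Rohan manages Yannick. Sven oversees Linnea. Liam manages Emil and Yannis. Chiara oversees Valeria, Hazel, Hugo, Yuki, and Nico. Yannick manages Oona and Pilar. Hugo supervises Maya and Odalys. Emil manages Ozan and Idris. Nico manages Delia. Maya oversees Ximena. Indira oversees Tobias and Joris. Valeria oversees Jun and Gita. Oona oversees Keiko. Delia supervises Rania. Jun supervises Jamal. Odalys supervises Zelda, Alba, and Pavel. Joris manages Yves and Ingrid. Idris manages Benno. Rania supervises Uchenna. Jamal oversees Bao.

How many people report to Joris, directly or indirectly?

2

Joris directly manages Yves, Ingrid. Yves has no reports. Ingrid has no reports. So Joris's organization is 2 direct reports plus everyone under them: 1 + 1 = 2.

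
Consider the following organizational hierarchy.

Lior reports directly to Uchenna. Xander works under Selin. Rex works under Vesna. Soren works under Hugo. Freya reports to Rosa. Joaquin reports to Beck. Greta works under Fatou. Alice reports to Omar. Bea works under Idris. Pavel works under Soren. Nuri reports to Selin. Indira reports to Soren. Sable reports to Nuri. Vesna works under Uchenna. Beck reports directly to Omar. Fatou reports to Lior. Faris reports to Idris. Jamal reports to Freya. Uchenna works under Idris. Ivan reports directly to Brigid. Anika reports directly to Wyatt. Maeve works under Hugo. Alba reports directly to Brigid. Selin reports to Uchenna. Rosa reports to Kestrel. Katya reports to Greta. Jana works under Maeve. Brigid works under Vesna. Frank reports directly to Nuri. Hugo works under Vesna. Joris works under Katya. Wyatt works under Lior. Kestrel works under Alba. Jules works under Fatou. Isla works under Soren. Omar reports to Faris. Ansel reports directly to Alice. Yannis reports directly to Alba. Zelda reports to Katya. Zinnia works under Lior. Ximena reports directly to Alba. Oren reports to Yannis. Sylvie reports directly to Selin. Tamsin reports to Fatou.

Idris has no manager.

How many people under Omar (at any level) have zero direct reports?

2

The people in Omar's organization with no one reporting to them are Ansel, Joaquin. That is 2.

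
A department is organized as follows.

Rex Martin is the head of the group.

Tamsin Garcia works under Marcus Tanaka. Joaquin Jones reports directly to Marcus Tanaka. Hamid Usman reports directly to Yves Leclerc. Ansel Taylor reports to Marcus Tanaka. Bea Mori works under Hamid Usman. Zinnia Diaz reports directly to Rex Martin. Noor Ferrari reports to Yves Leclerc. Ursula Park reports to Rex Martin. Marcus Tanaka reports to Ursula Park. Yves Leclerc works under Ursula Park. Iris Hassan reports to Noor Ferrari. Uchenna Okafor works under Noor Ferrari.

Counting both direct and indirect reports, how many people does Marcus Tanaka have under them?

3

Marcus Tanaka directly manages Joaquin Jones, Ansel Taylor, Tamsin Garcia. Joaquin Jones has no reports. Ansel Taylor has no reports. Tamsin Garcia has no reports. So Marcus Tanaka's organization is 3 direct reports plus everyone under them: 1 + 1 + 1 = 3.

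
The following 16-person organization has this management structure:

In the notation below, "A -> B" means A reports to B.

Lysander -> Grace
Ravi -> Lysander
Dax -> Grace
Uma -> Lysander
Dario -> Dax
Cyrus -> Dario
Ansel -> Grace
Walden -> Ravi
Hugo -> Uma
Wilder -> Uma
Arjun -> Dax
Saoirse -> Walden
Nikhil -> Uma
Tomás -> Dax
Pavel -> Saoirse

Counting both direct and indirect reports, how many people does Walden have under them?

2

Walden directly manages Saoirse. Under Saoirse: Pavel (1). That's 2 in total.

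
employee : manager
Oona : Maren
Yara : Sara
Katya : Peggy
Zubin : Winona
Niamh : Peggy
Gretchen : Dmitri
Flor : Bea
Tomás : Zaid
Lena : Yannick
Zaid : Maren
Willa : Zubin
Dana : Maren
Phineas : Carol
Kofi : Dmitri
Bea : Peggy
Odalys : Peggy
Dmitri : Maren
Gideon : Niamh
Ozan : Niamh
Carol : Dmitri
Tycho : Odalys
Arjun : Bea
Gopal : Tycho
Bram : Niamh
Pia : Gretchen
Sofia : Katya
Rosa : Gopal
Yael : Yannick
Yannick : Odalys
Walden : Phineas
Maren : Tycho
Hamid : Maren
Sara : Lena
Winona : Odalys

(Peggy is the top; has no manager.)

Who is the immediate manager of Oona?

Oona reports directly to Maren.

Maren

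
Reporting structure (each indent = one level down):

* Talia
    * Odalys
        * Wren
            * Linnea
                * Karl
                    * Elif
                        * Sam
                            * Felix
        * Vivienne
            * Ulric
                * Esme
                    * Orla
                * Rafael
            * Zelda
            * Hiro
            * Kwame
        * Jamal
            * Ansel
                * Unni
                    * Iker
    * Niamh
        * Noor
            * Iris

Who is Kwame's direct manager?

Vivienne

Kwame reports directly to Vivienne.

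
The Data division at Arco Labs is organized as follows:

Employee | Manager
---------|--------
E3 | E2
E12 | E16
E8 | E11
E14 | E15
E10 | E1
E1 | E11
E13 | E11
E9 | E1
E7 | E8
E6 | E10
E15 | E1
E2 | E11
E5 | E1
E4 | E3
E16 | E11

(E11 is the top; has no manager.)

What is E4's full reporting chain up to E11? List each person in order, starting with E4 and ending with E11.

E4 -> E3 -> E2 -> E11

E4 reports to E3. E3 reports to E2. E2 reports to E11. E11 is at the top.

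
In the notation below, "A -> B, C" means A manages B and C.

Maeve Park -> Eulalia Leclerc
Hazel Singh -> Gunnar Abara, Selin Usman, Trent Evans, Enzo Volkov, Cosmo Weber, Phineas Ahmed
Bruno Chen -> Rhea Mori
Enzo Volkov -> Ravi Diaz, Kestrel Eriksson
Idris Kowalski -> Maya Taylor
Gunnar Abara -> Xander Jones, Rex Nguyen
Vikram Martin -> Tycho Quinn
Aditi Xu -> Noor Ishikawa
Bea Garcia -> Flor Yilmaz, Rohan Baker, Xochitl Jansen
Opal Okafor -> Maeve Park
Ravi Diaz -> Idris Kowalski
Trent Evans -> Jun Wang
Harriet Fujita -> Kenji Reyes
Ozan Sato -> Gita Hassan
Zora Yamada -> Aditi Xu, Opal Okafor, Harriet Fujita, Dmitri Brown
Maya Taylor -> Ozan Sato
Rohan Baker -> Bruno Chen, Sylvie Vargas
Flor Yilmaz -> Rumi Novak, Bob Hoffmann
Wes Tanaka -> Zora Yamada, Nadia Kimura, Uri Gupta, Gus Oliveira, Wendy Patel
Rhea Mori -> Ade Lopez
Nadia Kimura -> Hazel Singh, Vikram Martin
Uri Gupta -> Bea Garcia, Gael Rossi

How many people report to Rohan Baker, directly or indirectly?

Rohan Baker directly manages Bruno Chen, Sylvie Vargas. Under Bruno Chen: Rhea Mori, Ade Lopez (2). Sylvie Vargas has no reports. So Rohan Baker's organization is 2 direct reports plus everyone under them: 3 + 1 = 4.

4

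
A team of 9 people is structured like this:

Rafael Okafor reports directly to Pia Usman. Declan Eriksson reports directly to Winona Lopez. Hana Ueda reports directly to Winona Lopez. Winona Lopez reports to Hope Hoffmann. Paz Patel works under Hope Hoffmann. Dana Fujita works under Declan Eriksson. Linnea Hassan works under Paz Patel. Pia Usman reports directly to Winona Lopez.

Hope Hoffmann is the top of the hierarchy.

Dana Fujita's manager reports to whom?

Winona Lopez

Dana Fujita reports to Declan Eriksson, and Declan Eriksson reports to Winona Lopez. So Dana Fujita's skip-level manager is Winona Lopez.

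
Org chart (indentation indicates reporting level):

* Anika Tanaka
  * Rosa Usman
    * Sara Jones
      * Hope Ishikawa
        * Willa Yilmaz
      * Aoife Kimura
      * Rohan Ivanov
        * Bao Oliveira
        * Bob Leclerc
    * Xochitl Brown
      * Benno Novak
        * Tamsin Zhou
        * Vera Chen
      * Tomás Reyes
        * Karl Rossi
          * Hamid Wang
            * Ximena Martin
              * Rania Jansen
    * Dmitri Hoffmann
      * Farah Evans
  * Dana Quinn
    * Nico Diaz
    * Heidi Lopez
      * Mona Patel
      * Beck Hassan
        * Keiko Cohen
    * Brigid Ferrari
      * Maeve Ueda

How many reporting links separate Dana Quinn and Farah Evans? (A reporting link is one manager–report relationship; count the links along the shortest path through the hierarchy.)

4

Dana Quinn is 1 level below Anika Tanaka, and Farah Evans is 3 levels below Anika Tanaka (their lowest common manager). The shortest path runs up from Dana Quinn to Anika Tanaka and back down to Farah Evans: 1 + 3 = 4 links.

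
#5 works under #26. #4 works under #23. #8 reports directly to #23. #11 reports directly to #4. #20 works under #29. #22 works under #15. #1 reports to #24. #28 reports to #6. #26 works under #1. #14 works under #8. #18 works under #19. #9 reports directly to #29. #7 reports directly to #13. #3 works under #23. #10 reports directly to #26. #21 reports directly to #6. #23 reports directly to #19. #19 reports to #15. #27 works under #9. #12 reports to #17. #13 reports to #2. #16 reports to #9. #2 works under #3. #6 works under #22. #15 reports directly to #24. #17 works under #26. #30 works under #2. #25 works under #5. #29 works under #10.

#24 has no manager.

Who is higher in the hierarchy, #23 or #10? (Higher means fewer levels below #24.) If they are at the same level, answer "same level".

same level

Both #23 and #10 are 3 levels below #24.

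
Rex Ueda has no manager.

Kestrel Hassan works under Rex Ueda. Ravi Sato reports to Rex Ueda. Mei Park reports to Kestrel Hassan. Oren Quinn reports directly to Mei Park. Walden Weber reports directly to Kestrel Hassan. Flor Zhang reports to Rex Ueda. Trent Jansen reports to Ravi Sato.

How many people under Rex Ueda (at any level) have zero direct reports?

The people in Rex Ueda's organization with no one reporting to them are Flor Zhang, Trent Jansen, Walden Weber, Oren Quinn. That is 4.

4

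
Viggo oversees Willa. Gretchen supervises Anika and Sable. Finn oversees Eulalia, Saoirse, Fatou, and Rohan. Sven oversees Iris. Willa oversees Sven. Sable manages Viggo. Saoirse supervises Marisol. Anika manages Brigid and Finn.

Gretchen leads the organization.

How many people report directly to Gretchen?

2

Gretchen directly manages Anika, Sable. That is 2 direct reports.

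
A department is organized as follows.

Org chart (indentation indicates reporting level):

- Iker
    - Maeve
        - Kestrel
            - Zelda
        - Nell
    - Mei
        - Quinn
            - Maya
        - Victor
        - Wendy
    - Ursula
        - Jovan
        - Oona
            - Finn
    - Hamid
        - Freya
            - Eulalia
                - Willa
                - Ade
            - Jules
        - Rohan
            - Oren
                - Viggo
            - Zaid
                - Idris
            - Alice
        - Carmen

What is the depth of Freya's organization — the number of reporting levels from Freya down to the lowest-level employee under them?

2

The longest chain under Freya runs Freya → Eulalia → Ade, which is 2 levels below Freya.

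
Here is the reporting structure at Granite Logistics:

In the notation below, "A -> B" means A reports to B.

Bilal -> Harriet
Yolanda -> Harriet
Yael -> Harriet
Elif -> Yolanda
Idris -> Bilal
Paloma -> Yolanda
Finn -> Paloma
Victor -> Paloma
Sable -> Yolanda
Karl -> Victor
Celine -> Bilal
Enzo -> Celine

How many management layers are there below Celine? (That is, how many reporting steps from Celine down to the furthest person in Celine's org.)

The longest chain under Celine runs Celine → Enzo, which is 1 level below Celine.

1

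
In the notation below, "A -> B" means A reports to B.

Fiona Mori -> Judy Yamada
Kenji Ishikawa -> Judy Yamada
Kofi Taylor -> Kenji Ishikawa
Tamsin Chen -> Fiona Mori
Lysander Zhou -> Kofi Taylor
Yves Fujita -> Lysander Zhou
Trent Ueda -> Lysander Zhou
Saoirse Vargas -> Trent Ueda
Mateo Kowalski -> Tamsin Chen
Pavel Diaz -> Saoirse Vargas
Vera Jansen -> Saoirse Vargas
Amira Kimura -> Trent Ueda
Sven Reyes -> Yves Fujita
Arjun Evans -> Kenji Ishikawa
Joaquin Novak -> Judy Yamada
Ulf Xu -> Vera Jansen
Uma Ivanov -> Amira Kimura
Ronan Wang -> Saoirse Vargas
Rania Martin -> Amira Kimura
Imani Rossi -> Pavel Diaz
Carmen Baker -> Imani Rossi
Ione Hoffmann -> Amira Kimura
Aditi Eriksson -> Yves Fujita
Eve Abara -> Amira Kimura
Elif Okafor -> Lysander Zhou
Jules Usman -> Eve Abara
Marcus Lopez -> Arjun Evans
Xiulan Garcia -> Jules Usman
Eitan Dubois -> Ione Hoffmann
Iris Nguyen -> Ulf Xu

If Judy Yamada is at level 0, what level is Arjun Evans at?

Chain from Arjun Evans up to Judy Yamada: Arjun Evans → Kenji Ishikawa → Judy Yamada. That is 2 steps up, so Arjun Evans is 2 levels below Judy Yamada.

2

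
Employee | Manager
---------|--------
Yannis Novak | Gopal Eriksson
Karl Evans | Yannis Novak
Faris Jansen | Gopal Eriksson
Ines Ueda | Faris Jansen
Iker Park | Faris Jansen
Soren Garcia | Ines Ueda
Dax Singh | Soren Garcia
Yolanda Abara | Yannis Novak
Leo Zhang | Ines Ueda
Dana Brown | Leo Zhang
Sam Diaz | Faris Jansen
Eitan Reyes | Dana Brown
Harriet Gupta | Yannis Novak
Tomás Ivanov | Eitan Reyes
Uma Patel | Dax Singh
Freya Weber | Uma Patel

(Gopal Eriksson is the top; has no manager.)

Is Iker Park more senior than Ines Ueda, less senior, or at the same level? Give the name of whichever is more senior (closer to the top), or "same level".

Both Iker Park and Ines Ueda are 2 levels below Gopal Eriksson.

same level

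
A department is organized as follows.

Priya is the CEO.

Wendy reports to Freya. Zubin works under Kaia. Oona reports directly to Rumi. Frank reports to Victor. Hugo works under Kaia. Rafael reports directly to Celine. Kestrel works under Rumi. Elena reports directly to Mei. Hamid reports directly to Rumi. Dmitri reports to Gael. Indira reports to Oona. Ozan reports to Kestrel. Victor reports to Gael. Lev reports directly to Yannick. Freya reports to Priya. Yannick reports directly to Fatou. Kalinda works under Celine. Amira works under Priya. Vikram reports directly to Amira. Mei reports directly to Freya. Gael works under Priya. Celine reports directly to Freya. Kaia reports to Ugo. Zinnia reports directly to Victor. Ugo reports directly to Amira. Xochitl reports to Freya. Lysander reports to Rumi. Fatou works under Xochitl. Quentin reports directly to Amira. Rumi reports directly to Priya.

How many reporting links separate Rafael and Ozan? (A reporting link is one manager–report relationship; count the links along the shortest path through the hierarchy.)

Rafael is 3 levels below Priya, and Ozan is 3 levels below Priya (their lowest common manager). The shortest path runs up from Rafael to Priya and back down to Ozan: 3 + 3 = 6 links.

6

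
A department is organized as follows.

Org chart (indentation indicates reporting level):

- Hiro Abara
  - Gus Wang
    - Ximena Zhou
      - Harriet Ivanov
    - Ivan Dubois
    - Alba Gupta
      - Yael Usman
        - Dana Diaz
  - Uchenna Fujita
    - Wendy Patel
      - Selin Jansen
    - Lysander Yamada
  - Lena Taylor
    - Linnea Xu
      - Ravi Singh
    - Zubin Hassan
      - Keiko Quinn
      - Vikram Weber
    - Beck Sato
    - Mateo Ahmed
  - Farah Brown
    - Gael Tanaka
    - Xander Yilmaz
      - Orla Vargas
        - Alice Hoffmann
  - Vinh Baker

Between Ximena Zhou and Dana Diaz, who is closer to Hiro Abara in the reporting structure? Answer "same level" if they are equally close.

Ximena Zhou is 2 levels below Hiro Abara; Dana Diaz is 4. Ximena Zhou is higher.

Ximena Zhou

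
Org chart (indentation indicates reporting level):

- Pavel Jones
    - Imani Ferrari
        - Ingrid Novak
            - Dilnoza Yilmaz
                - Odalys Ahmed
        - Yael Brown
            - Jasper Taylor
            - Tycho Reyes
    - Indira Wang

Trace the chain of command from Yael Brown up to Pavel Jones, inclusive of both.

Yael Brown -> Imani Ferrari -> Pavel Jones

Yael Brown reports to Imani Ferrari. Imani Ferrari reports to Pavel Jones. Pavel Jones is at the top.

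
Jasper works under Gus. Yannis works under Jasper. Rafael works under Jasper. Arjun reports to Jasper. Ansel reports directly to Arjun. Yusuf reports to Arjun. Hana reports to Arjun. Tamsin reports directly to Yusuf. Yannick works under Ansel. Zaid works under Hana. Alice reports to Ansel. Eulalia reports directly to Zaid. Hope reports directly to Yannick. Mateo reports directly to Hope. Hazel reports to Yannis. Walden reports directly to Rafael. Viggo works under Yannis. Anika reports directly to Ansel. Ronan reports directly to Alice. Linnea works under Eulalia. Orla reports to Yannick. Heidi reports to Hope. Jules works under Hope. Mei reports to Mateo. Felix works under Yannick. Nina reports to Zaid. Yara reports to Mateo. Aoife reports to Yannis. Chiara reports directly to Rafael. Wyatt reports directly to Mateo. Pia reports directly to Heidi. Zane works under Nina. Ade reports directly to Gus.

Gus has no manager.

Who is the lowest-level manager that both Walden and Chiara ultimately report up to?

Rafael

Walden's chain of managers is Rafael, Jasper, Gus. Chiara's chain of managers is Rafael, Jasper, Gus. The first manager that appears in both chains is Rafael.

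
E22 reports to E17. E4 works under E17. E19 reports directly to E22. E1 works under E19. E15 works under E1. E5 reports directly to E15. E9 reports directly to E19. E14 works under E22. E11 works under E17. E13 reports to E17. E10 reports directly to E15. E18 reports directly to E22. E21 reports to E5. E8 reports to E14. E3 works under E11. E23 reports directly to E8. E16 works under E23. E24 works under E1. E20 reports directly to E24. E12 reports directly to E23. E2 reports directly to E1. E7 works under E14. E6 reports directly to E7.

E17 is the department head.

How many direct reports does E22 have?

3

E22 directly manages E19, E14, E18. That is 3 direct reports.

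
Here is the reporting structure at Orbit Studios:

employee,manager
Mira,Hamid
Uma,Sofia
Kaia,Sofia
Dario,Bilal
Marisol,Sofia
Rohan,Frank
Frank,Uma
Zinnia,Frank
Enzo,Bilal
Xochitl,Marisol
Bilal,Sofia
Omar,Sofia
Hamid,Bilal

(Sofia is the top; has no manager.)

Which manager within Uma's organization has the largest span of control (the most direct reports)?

Frank

Direct-report counts within Uma's organization: Uma has 1; Frank has 2. The largest is 2, held by Frank.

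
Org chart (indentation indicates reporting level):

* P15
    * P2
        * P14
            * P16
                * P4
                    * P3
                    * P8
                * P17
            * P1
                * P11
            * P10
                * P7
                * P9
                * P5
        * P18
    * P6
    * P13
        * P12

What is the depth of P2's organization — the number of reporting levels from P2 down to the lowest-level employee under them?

4

The longest chain under P2 runs P2 → P14 → P16 → P4 → P8, which is 4 levels below P2.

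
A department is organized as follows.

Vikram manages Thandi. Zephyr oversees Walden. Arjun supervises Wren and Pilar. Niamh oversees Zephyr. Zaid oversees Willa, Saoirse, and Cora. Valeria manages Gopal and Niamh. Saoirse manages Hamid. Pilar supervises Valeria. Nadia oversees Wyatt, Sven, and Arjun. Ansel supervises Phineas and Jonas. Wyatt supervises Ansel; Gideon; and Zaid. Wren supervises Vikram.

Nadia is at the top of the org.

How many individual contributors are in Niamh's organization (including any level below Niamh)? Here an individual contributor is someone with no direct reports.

1

The only person in Niamh's organization with no one reporting to them is Walden. That is 1.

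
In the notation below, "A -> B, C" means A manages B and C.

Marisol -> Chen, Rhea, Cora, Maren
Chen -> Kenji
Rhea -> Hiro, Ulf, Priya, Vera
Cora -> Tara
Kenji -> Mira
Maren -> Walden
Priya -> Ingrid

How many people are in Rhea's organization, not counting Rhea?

Rhea directly manages Hiro, Ulf, Priya, Vera. Hiro has no reports. Ulf has no reports. Under Priya: Ingrid (1). Vera has no reports. So Rhea's organization is 4 direct reports plus everyone under them: 1 + 1 + 2 + 1 = 5.

5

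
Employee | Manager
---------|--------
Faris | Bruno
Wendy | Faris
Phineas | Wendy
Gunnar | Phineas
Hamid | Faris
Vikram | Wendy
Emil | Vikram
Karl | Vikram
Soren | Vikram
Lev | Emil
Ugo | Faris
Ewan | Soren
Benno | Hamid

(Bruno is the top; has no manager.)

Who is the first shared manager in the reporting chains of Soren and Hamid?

Faris

Soren's chain of managers is Vikram, Wendy, Faris, Bruno. Hamid's chain of managers is Faris, Bruno. The first manager that appears in both chains is Faris.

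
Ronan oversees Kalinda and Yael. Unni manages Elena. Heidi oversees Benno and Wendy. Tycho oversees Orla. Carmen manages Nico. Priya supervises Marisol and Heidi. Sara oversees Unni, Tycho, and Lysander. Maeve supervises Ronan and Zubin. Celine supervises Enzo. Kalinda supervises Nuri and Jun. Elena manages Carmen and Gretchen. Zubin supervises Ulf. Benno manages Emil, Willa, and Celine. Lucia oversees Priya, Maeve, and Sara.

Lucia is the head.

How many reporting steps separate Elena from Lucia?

Chain from Elena up to Lucia: Elena → Unni → Sara → Lucia. That is 3 steps up, so Elena is 3 levels below Lucia.

3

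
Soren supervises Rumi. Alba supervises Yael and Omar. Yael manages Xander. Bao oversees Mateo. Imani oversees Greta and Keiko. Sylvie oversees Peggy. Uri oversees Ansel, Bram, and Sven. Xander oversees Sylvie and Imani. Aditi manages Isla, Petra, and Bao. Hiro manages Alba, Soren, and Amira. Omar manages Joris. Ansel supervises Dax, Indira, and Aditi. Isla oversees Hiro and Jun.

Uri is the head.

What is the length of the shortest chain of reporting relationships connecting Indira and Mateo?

4

Indira is 1 level below Ansel, and Mateo is 3 levels below Ansel (their lowest common manager). The shortest path runs up from Indira to Ansel and back down to Mateo: 1 + 3 = 4 links.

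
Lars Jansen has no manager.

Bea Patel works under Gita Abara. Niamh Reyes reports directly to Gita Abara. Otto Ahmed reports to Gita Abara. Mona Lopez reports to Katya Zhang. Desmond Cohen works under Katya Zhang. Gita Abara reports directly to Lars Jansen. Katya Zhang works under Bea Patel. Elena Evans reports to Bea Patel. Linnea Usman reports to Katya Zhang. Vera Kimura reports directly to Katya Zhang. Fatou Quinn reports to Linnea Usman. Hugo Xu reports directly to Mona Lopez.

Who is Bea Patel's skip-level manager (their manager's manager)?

Bea Patel reports to Gita Abara, and Gita Abara reports to Lars Jansen. So Bea Patel's skip-level manager is Lars Jansen.

Lars Jansen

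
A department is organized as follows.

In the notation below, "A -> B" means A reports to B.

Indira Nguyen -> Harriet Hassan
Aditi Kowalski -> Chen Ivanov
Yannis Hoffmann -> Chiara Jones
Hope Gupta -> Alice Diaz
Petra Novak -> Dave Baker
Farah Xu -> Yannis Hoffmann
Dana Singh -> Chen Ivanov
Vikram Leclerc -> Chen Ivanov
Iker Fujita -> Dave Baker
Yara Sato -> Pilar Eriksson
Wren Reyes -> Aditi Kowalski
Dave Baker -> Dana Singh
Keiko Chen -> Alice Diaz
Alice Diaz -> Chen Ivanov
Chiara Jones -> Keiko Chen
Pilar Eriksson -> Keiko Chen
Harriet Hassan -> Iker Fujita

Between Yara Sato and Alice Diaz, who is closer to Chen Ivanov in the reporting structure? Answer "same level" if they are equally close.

Alice Diaz

Yara Sato is 4 levels below Chen Ivanov; Alice Diaz is 1. Alice Diaz is higher.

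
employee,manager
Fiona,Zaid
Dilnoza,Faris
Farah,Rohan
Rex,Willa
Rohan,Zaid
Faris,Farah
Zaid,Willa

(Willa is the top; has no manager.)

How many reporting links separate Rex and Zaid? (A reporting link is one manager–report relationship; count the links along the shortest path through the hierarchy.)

2

Rex is 1 level below Willa, and Zaid is 1 level below Willa (their lowest common manager). The shortest path runs up from Rex to Willa and back down to Zaid: 1 + 1 = 2 links.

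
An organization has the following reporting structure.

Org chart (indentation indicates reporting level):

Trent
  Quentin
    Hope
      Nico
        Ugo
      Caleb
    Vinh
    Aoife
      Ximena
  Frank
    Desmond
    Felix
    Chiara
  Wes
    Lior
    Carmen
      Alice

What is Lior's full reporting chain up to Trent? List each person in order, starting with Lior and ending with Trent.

Lior -> Wes -> Trent

Lior reports to Wes. Wes reports to Trent. Trent is at the top.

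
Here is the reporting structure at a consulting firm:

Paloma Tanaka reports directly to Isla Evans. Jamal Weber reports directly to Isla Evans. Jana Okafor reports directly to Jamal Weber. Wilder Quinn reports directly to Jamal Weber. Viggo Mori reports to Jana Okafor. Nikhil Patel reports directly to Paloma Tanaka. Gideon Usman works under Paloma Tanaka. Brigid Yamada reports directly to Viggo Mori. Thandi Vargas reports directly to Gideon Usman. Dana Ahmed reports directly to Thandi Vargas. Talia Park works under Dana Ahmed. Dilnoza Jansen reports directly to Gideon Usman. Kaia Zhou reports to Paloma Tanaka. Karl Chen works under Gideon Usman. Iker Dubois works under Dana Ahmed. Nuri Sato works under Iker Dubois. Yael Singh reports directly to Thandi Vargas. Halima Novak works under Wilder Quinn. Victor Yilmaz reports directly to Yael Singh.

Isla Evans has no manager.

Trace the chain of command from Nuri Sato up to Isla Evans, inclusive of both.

Nuri Sato reports to Iker Dubois. Iker Dubois reports to Dana Ahmed. Dana Ahmed reports to Thandi Vargas. Thandi Vargas reports to Gideon Usman. Gideon Usman reports to Paloma Tanaka. Paloma Tanaka reports to Isla Evans. Isla Evans is at the top.

Nuri Sato -> Iker Dubois -> Dana Ahmed -> Thandi Vargas -> Gideon Usman -> Paloma Tanaka -> Isla Evans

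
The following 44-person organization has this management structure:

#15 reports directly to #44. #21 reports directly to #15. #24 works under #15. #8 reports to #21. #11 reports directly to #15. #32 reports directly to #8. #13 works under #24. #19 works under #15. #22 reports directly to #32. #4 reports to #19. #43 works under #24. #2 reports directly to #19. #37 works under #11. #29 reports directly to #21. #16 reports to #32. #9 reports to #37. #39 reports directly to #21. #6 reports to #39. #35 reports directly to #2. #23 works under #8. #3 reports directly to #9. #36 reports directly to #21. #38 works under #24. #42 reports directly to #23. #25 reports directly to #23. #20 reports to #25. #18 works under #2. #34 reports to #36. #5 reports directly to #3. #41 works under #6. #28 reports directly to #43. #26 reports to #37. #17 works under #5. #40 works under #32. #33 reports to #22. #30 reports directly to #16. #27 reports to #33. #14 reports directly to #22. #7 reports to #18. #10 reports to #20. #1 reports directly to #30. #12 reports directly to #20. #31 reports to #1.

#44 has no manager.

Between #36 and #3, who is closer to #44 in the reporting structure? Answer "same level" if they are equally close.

#36 is 3 levels below #44; #3 is 5. #36 is higher.

#36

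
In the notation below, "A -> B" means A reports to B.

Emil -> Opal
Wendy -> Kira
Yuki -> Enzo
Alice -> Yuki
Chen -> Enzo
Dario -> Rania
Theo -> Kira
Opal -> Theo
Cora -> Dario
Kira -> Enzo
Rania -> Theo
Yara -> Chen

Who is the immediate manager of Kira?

Enzo

Kira reports directly to Enzo.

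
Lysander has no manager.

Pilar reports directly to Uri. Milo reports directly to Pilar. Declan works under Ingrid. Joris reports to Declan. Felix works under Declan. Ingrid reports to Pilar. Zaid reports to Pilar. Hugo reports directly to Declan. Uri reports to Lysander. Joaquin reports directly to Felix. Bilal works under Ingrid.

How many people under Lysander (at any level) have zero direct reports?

6

The people in Lysander's organization with no one reporting to them are Milo, Zaid, Bilal, Joaquin, Joris, Hugo. That is 6.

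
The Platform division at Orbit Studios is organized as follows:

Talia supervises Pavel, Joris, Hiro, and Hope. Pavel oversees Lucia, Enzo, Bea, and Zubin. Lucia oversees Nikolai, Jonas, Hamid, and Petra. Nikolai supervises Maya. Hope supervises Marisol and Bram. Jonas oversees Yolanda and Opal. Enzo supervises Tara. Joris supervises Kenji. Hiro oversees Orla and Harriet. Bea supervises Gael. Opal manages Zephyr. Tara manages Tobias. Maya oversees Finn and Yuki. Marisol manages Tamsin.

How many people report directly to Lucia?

4

Lucia directly manages Nikolai, Jonas, Hamid, Petra. That is 4 direct reports.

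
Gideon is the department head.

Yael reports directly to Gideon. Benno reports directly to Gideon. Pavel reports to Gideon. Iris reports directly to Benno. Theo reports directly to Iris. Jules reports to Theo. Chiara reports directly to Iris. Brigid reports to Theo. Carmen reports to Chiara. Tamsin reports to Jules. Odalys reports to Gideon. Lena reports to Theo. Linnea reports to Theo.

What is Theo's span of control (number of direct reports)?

Theo directly manages Jules, Brigid, Lena, Linnea. That is 4 direct reports.

4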